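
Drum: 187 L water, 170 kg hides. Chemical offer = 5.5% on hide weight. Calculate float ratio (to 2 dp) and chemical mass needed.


Float ratio = 1.10
Chemical needed = 9.35 kg

Float ratio = 187 / 170 = 1.10
Chemical = 170 x 5.5 / 100 = 9.35 kg


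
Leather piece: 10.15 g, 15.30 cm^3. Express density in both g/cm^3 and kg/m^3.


0.663 g/cm^3
663 kg/m^3


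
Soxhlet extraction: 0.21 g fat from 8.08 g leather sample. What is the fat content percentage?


2.6%


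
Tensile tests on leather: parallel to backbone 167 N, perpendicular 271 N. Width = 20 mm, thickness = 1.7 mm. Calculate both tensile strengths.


Area = 20 x 1.7 = 34.0 mm^2
TS (parallel) = 167 / 34.0 = 4.91 N/mm^2
TS (perpendicular) = 271 / 34.0 = 7.97 N/mm^2


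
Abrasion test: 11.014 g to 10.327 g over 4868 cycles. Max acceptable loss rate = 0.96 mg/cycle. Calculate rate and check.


Loss = 11.014 - 10.327 = 0.687 g
Rate = 0.687 g / 4868 cycles x 1000 = 0.141 mg/cycle
Max = 0.96 mg/cycle
Passes: Yes


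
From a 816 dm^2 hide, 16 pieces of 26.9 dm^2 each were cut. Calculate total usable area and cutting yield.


Total usable = 16 x 26.9 = 430.4 dm^2
Yield = 430.4 / 816 x 100 = 52.7%


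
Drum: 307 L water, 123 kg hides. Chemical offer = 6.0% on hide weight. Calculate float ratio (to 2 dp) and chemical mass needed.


Float ratio = 307 / 123 = 2.50
Chemical = 123 x 6.0 / 100 = 7.38 kg


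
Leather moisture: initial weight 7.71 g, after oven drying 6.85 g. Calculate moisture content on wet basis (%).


11.2%


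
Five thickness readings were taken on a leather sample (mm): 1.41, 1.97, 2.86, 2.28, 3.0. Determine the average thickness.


Sum = 1.41 + 1.97 + 2.86 + 2.28 + 3.0 = 11.52
Average = 11.52 / 5 = 2.30 mm


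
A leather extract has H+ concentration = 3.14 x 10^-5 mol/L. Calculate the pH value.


pH = -log10[H+]
pH = -log10(3.14 x 10^-5) = 4.50


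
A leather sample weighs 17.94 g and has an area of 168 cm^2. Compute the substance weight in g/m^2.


1067.9 g/m^2

Substance weight = mass / area x 10000
SW = 17.94 / 168 x 10000
SW = 1067.9 g/m^2


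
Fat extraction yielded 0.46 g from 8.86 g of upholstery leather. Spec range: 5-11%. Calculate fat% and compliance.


Fat% = 0.46 / 8.86 x 100 = 5.2%
Spec range: 5-11%
Compliant: Yes


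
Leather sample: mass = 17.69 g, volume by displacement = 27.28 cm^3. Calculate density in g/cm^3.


0.648 g/cm^3

Density = mass / volume
Density = 17.69 / 27.28 = 0.648 g/cm^3


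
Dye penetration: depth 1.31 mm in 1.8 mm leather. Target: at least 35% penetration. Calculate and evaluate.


Penetration = 72.8%
Meets target: Yes


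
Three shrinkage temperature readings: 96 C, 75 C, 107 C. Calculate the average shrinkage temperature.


92.7 C


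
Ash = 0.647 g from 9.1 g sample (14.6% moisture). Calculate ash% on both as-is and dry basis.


As-is ash = 7.11%
Dry-basis ash = 8.33%


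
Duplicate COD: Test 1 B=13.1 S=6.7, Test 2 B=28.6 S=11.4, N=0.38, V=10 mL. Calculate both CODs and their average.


COD1 = (13.1 - 6.7) x 0.38 x 8000 / 10 = 1945.6 mg/L
COD2 = (28.6 - 11.4) x 0.38 x 8000 / 10 = 5228.8 mg/L
Average = (1945.6 + 5228.8) / 2 = 3587.2 mg/L


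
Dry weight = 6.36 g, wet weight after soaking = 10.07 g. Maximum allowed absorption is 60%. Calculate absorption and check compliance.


WA = (10.07 - 6.36) / 6.36 x 100 = 58.3%
Maximum allowed: 60%
Compliant: Yes


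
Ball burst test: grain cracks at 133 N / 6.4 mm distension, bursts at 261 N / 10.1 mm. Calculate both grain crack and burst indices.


Crack index = 20.8 N/mm
Burst index = 25.8 N/mm


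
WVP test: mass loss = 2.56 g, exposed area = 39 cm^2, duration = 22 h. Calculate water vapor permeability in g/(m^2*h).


29.84 g/(m^2*h)


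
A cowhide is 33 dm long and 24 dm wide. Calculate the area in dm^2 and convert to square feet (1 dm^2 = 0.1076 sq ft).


792 dm^2
85.22 sq ft

Area = 33 x 24 = 792 dm^2
Conversion: 792 x 0.1076 = 85.22 sq ft


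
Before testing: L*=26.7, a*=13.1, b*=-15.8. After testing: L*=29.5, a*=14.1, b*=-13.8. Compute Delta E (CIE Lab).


dL = 29.5 - 26.7 = 2.8
da = 14.1 - 13.1 = 1.0
db = -13.8 - (-15.8) = 2.0
dE = sqrt((2.8)^2 + (1.0)^2 + (2.0)^2) = 3.58


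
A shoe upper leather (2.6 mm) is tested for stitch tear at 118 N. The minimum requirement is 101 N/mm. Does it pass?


STS = 118 / 2.6 = 45.4 N/mm
Minimum required: 101 N/mm
Passes: No


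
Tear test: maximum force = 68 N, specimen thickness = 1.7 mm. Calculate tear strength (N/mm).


40.0 N/mm

Tear strength = force / thickness
Tear = 68 / 1.7 = 40.0 N/mm


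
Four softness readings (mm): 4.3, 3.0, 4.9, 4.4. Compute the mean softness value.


4.15 mm

Sum = 4.3 + 3.0 + 4.9 + 4.4
Mean = 16.6 / 4 = 4.15 mm


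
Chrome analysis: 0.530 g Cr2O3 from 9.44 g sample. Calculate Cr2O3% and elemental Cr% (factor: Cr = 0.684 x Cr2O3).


Cr2O3% = 0.530 / 9.44 x 100 = 5.61%
Cr% = 5.61 x 0.684 = 3.84%


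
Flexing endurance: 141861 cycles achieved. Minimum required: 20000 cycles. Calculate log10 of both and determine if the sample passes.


Achieved: log10 = 5.15
Required: log10 = 4.30
Passes: Yes


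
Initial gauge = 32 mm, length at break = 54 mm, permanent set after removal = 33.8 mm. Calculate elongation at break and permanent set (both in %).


Elongation at break = (54 - 32) / 32 x 100 = 68.8%
Permanent set = (33.8 - 32) / 32 x 100 = 5.6%


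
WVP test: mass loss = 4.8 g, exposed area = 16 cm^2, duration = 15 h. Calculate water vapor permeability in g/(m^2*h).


WVP = mass_loss / (area x time) x 10000
WVP = 4.8 / (16 x 15) x 10000
WVP = 4.8 / 240 x 10000 = 200.00 g/(m^2*h)


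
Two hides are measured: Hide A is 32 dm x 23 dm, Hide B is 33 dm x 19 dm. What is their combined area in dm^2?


1363 dm^2

Hide A area = 32 x 23 = 736 dm^2
Hide B area = 33 x 19 = 627 dm^2
Total = 736 + 627 = 1363 dm^2


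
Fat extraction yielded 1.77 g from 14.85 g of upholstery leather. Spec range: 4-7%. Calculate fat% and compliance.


Fat% = 1.77 / 14.85 x 100 = 11.9%
Spec range: 4-7%
Compliant: No


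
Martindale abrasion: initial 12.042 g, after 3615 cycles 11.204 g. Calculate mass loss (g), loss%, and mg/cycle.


Mass loss = 0.838 g
Loss = 6.96%
Rate = 0.232 mg/cycle


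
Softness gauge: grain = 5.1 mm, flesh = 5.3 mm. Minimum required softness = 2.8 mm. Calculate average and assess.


Average softness = 5.20 mm
Meets requirement: Yes


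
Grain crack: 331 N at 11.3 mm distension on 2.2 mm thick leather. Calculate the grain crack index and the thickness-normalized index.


Crack index = 29.3 N/mm
Normalized index = 13.3 N/mm per mm

Crack index = 331 / 11.3 = 29.3 N/mm
Normalized = 29.3 / 2.2 = 13.3 N/mm per mm


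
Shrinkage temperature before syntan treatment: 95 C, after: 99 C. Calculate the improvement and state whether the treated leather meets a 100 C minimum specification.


Improvement = 99 - 95 = 4 C
Spec check: 99 C >= 100 C? No


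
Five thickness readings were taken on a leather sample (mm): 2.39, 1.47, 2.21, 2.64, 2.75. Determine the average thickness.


Sum = 2.39 + 1.47 + 2.21 + 2.64 + 2.75 = 11.46
Average = 11.46 / 5 = 2.29 mm


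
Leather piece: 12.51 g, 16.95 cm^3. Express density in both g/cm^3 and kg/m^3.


Density = 12.51 / 16.95 = 0.738 g/cm^3
Convert: 0.738 x 1000 = 738 kg/m^3


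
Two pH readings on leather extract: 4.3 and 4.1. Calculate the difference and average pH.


Difference = |4.3 - 4.1| = 0.2
Average = (4.3 + 4.1) / 2 = 4.20


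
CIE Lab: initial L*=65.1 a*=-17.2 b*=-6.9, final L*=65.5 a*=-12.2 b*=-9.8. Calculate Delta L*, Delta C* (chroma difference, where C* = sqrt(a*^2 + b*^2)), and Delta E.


Delta L* = 0.4
Delta C* = -2.88
Delta E = 5.79

Delta L* = 65.5 - 65.1 = 0.4
C1* = sqrt((-17.2)^2 + (-6.9)^2) = 18.532
C2* = sqrt((-12.2)^2 + (-9.8)^2) = 15.649
Delta C* = 15.649 - 18.532 = -2.88
Delta E = sqrt((0.4)^2 + (5.0)^2 + (-2.9)^2) = 5.79


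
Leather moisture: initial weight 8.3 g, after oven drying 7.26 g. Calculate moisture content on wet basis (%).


12.5%


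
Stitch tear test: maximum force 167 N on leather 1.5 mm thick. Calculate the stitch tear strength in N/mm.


111.3 N/mm

Stitch tear strength = force / thickness
STS = 167 / 1.5 = 111.3 N/mm


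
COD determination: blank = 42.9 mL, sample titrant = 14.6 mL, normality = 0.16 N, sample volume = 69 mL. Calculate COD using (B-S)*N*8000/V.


525.0 mg/L


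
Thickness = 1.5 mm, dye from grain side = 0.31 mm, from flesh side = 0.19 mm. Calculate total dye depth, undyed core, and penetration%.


Total dyed = 0.50 mm
Undyed core = 1.00 mm
Penetration = 33.3%

Total dyed = 0.31 + 0.19 = 0.50 mm
Undyed core = 1.5 - 0.50 = 1.00 mm
Penetration = 0.50 / 1.5 x 100 = 33.3%


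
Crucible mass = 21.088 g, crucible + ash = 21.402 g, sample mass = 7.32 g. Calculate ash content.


Ash mass = 0.314 g
Ash content = 4.29%

Ash mass = 21.402 - 21.088 = 0.314 g
Ash% = 0.314 / 7.32 x 100 = 4.29%


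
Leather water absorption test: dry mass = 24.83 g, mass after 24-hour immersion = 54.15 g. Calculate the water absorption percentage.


Water absorbed = 54.15 - 24.83 = 29.32 g
WA% = 29.32 / 24.83 x 100 = 118.1%


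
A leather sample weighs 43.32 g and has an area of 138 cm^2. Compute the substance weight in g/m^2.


Substance weight = mass / area x 10000
SW = 43.32 / 138 x 10000
SW = 3139.1 g/m^2


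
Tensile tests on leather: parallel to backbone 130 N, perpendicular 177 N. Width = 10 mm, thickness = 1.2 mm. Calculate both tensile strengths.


Area = 10 x 1.2 = 12.0 mm^2
TS (parallel) = 130 / 12.0 = 10.83 N/mm^2
TS (perpendicular) = 177 / 12.0 = 14.75 N/mm^2


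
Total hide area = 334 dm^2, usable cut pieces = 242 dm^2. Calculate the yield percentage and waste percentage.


Yield = 72.5%
Waste = 27.5%

Yield = 242 / 334 x 100 = 72.5%
Waste = 334 - 242 = 92 dm^2
Waste% = 100 - 72.5 = 27.5%


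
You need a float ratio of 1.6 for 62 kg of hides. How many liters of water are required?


Water = hide weight x target ratio
Water = 62 x 1.6 = 99.2 L


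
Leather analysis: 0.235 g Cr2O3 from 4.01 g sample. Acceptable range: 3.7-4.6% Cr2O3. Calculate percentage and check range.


Cr2O3 = 5.86%
Within range: No

Cr2O3% = 0.235 / 4.01 x 100 = 5.86%
Acceptable range: 3.7 to 4.6%
Within range: No


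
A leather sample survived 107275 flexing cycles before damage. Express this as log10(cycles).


log10(107275) = 5.03


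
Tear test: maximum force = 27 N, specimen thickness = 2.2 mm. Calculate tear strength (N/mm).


Tear strength = force / thickness
Tear = 27 / 2.2 = 12.3 N/mm


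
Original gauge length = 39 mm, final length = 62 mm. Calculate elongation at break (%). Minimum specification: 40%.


Extension = 62 - 39 = 23 mm
Elongation = 23 / 39 x 100 = 59.0%
Minimum required: 40%
Meets specification: Yes


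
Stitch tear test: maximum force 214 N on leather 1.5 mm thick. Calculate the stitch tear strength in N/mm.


142.7 N/mm


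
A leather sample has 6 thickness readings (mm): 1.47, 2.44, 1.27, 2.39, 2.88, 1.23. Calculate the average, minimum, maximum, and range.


Sum = 11.68
Average = 11.68 / 6 = 1.95 mm
Minimum = 1.23 mm
Maximum = 2.88 mm
Range = 2.88 - 1.23 = 1.65 mm


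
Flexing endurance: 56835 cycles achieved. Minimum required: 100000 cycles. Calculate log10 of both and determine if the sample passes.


log10(56835) = 4.75
log10(100000) = 5.00
Passes: No


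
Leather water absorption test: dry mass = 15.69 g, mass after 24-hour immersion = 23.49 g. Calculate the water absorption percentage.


49.7%


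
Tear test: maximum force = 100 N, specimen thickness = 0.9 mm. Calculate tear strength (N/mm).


111.1 N/mm

Tear strength = force / thickness
Tear = 100 / 0.9 = 111.1 N/mm


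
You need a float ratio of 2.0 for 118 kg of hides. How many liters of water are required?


236.0 L

Water = hide weight x target ratio
Water = 118 x 2.0 = 236.0 L


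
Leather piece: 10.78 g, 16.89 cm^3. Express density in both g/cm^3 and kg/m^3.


0.638 g/cm^3
638 kg/m^3

Density = 10.78 / 16.89 = 0.638 g/cm^3
Convert: 0.638 x 1000 = 638 kg/m^3


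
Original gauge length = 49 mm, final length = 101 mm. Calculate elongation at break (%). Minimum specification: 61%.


Elongation = 106.1%
Meets spec: Yes


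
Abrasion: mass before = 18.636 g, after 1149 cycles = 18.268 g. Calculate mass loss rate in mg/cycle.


0.320 mg/cycle


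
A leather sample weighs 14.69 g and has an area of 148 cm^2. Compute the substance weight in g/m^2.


992.6 g/m^2

Substance weight = mass / area x 10000
SW = 14.69 / 148 x 10000
SW = 992.6 g/m^2


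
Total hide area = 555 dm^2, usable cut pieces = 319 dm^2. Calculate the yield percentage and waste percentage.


Yield = 57.5%
Waste = 42.5%


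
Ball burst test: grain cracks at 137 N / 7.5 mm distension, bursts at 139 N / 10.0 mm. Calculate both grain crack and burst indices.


Crack index = 18.3 N/mm
Burst index = 13.9 N/mm

Crack index = 137 / 7.5 = 18.3 N/mm
Burst index = 139 / 10.0 = 13.9 N/mm


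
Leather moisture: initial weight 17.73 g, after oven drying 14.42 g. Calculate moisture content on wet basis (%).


Moisture = 17.73 - 14.42 = 3.31 g
MC = 3.31 / 17.73 x 100 = 18.7%


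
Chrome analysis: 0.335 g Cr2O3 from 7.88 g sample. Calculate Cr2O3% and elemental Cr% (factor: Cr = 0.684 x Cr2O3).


Cr2O3% = 0.335 / 7.88 x 100 = 4.25%
Cr% = 4.25 x 0.684 = 2.91%


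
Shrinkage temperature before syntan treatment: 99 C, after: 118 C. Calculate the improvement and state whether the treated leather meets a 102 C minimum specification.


Improvement = 19 C
Meets 102 C spec: Yes


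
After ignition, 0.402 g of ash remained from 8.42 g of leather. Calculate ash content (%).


4.77%

Ash% = 0.402 / 8.42 x 100
Ash% = 4.77%


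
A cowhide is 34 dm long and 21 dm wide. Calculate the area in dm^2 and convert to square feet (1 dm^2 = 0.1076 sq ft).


Area = 34 x 21 = 714 dm^2
Conversion: 714 x 0.1076 = 76.83 sq ft


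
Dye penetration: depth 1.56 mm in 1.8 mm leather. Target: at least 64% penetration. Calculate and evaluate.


Penetration = 1.56 / 1.8 x 100 = 86.7%
Target: 64%
Meets target: Yes


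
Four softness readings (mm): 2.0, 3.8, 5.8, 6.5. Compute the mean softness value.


4.53 mm

Sum = 2.0 + 3.8 + 5.8 + 6.5
Mean = 18.1 / 4 = 4.53 mm


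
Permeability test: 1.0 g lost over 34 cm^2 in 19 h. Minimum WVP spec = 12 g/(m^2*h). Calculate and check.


WVP = 1.0 / (34 x 19) x 10000 = 15.48 g/(m^2*h)
Minimum: 12 g/(m^2*h)
Meets spec: Yes


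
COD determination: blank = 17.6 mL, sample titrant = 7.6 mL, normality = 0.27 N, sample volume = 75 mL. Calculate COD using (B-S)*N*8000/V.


COD = (17.6 - 7.6) x 0.27 x 8000 / 75
COD = 10.0 x 0.27 x 8000 / 75
COD = 288.0 mg/L


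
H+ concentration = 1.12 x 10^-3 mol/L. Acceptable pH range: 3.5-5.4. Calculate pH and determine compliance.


pH = 2.95
Compliant: No

pH = -log10(1.12 x 10^-3) = 2.95
Range: 3.5 to 5.4
Compliant: No


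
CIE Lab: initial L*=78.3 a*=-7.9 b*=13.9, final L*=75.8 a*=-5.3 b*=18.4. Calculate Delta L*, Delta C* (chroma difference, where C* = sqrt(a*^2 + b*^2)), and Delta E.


Delta L* = -2.5
Delta C* = 3.16
Delta E = 5.77


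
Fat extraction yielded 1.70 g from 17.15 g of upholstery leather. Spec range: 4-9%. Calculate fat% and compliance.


Fat content = 9.9%
Compliant: No

Fat% = 1.70 / 17.15 x 100 = 9.9%
Spec range: 4-9%
Compliant: No


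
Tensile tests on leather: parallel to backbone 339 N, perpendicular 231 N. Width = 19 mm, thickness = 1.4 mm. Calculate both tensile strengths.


Parallel = 12.74 N/mm^2
Perpendicular = 8.68 N/mm^2

Area = 19 x 1.4 = 26.6 mm^2
TS (parallel) = 339 / 26.6 = 12.74 N/mm^2
TS (perpendicular) = 231 / 26.6 = 8.68 N/mm^2


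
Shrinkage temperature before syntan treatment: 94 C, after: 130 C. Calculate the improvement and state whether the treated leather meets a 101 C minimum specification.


Improvement = 36 C
Meets 101 C spec: Yes

Improvement = 130 - 94 = 36 C
Spec check: 130 C >= 101 C? Yes


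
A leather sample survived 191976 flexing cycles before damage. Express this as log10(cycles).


5.28


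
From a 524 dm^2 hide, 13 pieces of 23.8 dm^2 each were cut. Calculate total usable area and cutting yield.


Total usable = 13 x 23.8 = 309.4 dm^2
Yield = 309.4 / 524 x 100 = 59.0%


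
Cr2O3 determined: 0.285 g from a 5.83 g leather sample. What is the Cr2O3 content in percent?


Cr2O3% = 0.285 / 5.83 x 100
Cr2O3% = 4.89%


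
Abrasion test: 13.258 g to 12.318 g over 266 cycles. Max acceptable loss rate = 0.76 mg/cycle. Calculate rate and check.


Loss = 13.258 - 12.318 = 0.940 g
Rate = 0.940 g / 266 cycles x 1000 = 3.534 mg/cycle
Max = 0.76 mg/cycle
Passes: No


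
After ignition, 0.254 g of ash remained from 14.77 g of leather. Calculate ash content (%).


1.72%

Ash% = 0.254 / 14.77 x 100
Ash% = 1.72%


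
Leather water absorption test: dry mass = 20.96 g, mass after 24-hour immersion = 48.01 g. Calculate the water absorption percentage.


Water absorbed = 48.01 - 20.96 = 27.05 g
WA% = 27.05 / 20.96 x 100 = 129.1%


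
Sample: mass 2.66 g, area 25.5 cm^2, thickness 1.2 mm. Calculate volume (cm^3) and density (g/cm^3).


Thickness in cm = 1.2 / 10 = 0.12 cm
Volume = 25.5 x 0.12 = 3.060 cm^3
Density = 2.66 / 3.060 = 0.869 g/cm^3


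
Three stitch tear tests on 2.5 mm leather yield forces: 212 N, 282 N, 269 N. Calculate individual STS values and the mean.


STS1 = 212 / 2.5 = 84.8 N/mm
STS2 = 282 / 2.5 = 112.8 N/mm
STS3 = 269 / 2.5 = 107.6 N/mm
Mean = (84.8 + 112.8 + 107.6) / 3 = 101.7 N/mm


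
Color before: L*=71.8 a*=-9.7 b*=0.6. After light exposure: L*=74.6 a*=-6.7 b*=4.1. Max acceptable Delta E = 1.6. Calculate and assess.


dL = 2.8, da = 3.0, db = 3.5
dE = sqrt((2.8)^2 + (3.0)^2 + (3.5)^2) = 5.39
Max = 1.6
Passes: No


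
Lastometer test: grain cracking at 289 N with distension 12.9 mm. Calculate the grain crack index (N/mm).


Grain crack index = force / distension
Index = 289 / 12.9 = 22.4 N/mm


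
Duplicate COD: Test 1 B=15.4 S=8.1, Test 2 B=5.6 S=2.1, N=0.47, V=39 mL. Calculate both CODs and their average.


COD1 = 703.8 mg/L
COD2 = 337.4 mg/L
Average = 520.6 mg/L

COD1 = (15.4 - 8.1) x 0.47 x 8000 / 39 = 703.8 mg/L
COD2 = (5.6 - 2.1) x 0.47 x 8000 / 39 = 337.4 mg/L
Average = (703.8 + 337.4) / 2 = 520.6 mg/L


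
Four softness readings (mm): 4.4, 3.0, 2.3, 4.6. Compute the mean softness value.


Sum = 4.4 + 3.0 + 2.3 + 4.6
Mean = 14.3 / 4 = 3.58 mm


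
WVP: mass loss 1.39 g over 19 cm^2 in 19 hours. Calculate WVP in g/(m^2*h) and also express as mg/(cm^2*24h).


WVP = 38.50 g/(m^2*h)
Daily rate = 92.41 mg/(cm^2*24h)


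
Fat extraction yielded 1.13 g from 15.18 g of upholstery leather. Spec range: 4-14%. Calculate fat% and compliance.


Fat% = 1.13 / 15.18 x 100 = 7.4%
Spec range: 4-14%
Compliant: Yes


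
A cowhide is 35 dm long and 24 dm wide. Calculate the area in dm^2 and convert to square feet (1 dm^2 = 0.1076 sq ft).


Area = 35 x 24 = 840 dm^2
Conversion: 840 x 0.1076 = 90.38 sq ft


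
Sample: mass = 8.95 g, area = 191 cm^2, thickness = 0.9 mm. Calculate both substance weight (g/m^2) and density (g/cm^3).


Substance weight = 468.6 g/m^2
Density = 0.521 g/cm^3

SW = 8.95 / 191 x 10000 = 468.6 g/m^2
Volume = 191 x 0.9 / 10 = 17.19 cm^3
Density = 8.95 / 17.19 = 0.521 g/cm^3


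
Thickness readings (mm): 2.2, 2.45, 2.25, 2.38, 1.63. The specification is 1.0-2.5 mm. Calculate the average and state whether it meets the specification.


Average = 2.18 mm
Within specification: Yes

Sum = 10.91
Average = 10.91 / 5 = 2.18 mm
Specification range: 1.0 to 2.5 mm
Within spec: Yes


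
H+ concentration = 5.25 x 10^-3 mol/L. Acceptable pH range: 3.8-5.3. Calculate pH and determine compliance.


pH = -log10(5.25 x 10^-3) = 2.28
Range: 3.8 to 5.3
Compliant: No


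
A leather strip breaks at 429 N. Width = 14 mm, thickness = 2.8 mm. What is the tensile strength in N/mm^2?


10.94 N/mm^2

Cross-sectional area = 14 x 2.8 = 39.2 mm^2
Tensile strength = 429 / 39.2 = 10.94 N/mm^2


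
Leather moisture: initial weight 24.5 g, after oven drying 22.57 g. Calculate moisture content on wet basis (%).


7.9%


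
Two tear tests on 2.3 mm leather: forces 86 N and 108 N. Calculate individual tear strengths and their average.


Tear 1 = 37.4 N/mm
Tear 2 = 47.0 N/mm
Average = 42.2 N/mm

Tear 1 = 86 / 2.3 = 37.4 N/mm
Tear 2 = 108 / 2.3 = 47.0 N/mm
Average = (37.4 + 47.0) / 2 = 42.2 N/mm


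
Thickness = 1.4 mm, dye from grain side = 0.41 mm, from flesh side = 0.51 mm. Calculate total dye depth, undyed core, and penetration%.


Total dyed = 0.92 mm
Undyed core = 0.48 mm
Penetration = 65.7%


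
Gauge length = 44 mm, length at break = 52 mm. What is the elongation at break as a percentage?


Extension = 52 - 44 = 8 mm
Elongation = 8 / 44 x 100 = 18.2%


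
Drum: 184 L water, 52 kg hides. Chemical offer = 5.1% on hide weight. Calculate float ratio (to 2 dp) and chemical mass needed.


Float ratio = 184 / 52 = 3.54
Chemical = 52 x 5.1 / 100 = 2.652 kg


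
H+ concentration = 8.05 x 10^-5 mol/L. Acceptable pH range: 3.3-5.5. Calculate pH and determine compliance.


pH = 4.09
Compliant: Yes

pH = -log10(8.05 x 10^-5) = 4.09
Range: 3.3 to 5.5
Compliant: Yes


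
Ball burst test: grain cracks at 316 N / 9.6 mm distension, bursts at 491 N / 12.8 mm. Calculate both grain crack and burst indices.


Crack index = 316 / 9.6 = 32.9 N/mm
Burst index = 491 / 12.8 = 38.4 N/mm


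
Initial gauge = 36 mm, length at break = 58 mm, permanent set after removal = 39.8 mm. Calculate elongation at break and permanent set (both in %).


Elongation at break = 61.1%
Permanent set = 10.6%


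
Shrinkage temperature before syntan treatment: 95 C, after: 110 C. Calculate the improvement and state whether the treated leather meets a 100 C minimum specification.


Improvement = 110 - 95 = 15 C
Spec check: 110 C >= 100 C? Yes


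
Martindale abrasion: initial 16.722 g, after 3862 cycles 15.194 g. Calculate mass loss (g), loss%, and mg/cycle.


Loss = 16.722 - 15.194 = 1.528 g
Loss% = 1.528 / 16.722 x 100 = 9.14%
Rate = 1.528 / 3862 x 1000 = 0.396 mg/cycle


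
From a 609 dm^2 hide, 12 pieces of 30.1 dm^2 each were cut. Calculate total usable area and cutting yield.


Total usable = 12 x 30.1 = 361.2 dm^2
Yield = 361.2 / 609 x 100 = 59.3%


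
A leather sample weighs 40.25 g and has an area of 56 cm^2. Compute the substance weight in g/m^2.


7187.5 g/m^2


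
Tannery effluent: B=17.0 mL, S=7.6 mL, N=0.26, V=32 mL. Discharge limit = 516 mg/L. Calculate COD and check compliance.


COD = (17.0 - 7.6) x 0.26 x 8000 / 32 = 611.0 mg/L
Limit: 516 mg/L
Compliant: No


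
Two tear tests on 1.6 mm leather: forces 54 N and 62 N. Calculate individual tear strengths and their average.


Tear 1 = 33.8 N/mm
Tear 2 = 38.8 N/mm
Average = 36.3 N/mm

Tear 1 = 54 / 1.6 = 33.8 N/mm
Tear 2 = 62 / 1.6 = 38.8 N/mm
Average = (33.8 + 38.8) / 2 = 36.3 N/mm


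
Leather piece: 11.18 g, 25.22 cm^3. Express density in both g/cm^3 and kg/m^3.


0.443 g/cm^3
443 kg/m^3


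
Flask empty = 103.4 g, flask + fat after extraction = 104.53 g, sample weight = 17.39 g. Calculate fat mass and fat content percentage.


Fat mass = 1.13 g
Fat content = 6.5%

Fat mass = 104.53 - 103.4 = 1.13 g
Fat% = 1.13 / 17.39 x 100 = 6.5%


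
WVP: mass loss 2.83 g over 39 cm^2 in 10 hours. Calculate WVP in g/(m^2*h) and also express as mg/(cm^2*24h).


WVP = 72.56 g/(m^2*h)
Daily rate = 174.15 mg/(cm^2*24h)

WVP = 2.83 / (39 x 10) x 10000 = 72.56 g/(m^2*h)
Mass loss in mg = 2.83 x 1000 = 2830 mg
Per cm^2 per 24h in mg: 2830 x 24 / (39 x 10) = 67920 / 390 = 174.15 mg/(cm^2*24h)


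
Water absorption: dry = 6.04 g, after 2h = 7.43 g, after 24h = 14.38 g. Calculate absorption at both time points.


WA (2h) = (7.43 - 6.04) / 6.04 x 100 = 23.0%
WA (24h) = (14.38 - 6.04) / 6.04 x 100 = 138.1%


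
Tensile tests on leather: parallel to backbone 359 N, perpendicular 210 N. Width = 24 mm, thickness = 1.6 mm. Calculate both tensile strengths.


Parallel = 9.35 N/mm^2
Perpendicular = 5.47 N/mm^2


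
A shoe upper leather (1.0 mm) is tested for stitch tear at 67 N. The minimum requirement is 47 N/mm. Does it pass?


STS = 67.0 N/mm
Passes: Yes

STS = 67 / 1.0 = 67.0 N/mm
Minimum required: 47 N/mm
Passes: Yes


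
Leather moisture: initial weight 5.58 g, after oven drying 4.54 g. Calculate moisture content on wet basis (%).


Moisture = 5.58 - 4.54 = 1.04 g
MC = 1.04 / 5.58 x 100 = 18.6%


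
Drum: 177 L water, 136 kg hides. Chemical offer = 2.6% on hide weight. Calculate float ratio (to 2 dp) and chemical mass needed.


Float ratio = 1.30
Chemical needed = 3.536 kg


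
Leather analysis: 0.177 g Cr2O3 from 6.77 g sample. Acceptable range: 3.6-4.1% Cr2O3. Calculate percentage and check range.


Cr2O3 = 2.61%
Within range: No

Cr2O3% = 0.177 / 6.77 x 100 = 2.61%
Acceptable range: 3.6 to 4.1%
Within range: No


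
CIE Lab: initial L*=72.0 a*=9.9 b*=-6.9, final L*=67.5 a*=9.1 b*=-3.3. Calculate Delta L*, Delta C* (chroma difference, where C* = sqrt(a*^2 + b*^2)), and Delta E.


Delta L* = -4.5
Delta C* = -2.39
Delta E = 5.82


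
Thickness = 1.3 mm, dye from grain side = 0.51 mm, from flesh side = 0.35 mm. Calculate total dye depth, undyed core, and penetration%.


Total dyed = 0.86 mm
Undyed core = 0.44 mm
Penetration = 66.2%

Total dyed = 0.51 + 0.35 = 0.86 mm
Undyed core = 1.3 - 0.86 = 0.44 mm
Penetration = 0.86 / 1.3 x 100 = 66.2%


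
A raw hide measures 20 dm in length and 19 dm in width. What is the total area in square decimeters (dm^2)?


380 dm^2

Area = length x width
Area = 20 x 19 = 380 dm^2


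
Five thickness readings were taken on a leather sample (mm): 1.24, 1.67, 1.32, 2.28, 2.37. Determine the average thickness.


1.78 mm

Sum = 1.24 + 1.67 + 1.32 + 2.28 + 2.37 = 8.88
Average = 8.88 / 5 = 1.78 mm


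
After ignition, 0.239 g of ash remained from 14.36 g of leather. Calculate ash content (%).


1.66%


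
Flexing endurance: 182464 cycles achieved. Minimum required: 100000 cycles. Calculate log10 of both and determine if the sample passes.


log10(182464) = 5.26
log10(100000) = 5.00
Passes: Yes


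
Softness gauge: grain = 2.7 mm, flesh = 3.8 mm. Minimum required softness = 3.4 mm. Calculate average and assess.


Average = (2.7 + 3.8) / 2 = 3.25 mm
Minimum = 3.4 mm
Meets requirement: No


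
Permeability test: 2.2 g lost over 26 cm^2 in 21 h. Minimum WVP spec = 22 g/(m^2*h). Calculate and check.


WVP = 2.2 / (26 x 21) x 10000 = 40.29 g/(m^2*h)
Minimum: 22 g/(m^2*h)
Meets spec: Yes


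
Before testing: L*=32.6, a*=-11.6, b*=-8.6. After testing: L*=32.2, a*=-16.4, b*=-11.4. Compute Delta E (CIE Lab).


dL = 32.2 - 32.6 = -0.4
da = -16.4 - (-11.6) = -4.8
db = -11.4 - (-8.6) = -2.8
dE = sqrt((-0.4)^2 + (-4.8)^2 + (-2.8)^2) = 5.57


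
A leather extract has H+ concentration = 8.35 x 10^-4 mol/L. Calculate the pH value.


pH = -log10[H+]
pH = -log10(8.35 x 10^-4) = 3.08


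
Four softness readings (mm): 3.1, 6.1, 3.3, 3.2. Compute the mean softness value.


Sum = 3.1 + 6.1 + 3.3 + 3.2
Mean = 15.7 / 4 = 3.93 mm


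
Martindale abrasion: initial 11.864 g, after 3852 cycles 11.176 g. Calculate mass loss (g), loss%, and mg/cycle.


Mass loss = 0.688 g
Loss = 5.80%
Rate = 0.179 mg/cycle


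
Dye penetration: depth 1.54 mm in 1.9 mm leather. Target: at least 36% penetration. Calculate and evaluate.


Penetration = 81.1%
Meets target: Yes


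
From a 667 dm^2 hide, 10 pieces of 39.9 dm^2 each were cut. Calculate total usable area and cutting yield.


Usable area = 399.0 dm^2
Yield = 59.8%


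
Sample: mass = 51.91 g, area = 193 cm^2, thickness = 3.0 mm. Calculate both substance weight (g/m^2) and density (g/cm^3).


Substance weight = 2689.6 g/m^2
Density = 0.897 g/cm^3

SW = 51.91 / 193 x 10000 = 2689.6 g/m^2
Volume = 193 x 3.0 / 10 = 57.90 cm^3
Density = 51.91 / 57.90 = 0.897 g/cm^3


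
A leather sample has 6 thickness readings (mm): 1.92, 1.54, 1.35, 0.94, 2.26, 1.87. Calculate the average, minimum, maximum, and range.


Sum = 9.88
Average = 9.88 / 6 = 1.65 mm
Minimum = 0.94 mm
Maximum = 2.26 mm
Range = 2.26 - 0.94 = 1.32 mm


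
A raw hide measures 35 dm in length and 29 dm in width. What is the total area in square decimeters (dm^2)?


1015 dm^2

Area = length x width
Area = 35 x 29 = 1015 dm^2


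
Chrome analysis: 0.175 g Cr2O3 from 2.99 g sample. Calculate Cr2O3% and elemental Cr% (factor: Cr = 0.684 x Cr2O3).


Cr2O3% = 0.175 / 2.99 x 100 = 5.85%
Cr% = 5.85 x 0.684 = 4.00%


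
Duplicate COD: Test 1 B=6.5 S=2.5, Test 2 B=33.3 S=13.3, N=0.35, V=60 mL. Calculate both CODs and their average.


COD1 = 186.7 mg/L
COD2 = 933.3 mg/L
Average = 560.0 mg/L


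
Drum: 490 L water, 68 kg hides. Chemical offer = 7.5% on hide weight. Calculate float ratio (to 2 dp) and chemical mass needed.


Float ratio = 7.21
Chemical needed = 5.1 kg

Float ratio = 490 / 68 = 7.21
Chemical = 68 x 7.5 / 100 = 5.1 kg


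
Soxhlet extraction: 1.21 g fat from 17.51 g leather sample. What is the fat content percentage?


6.9%

Fat content = 1.21 / 17.51 x 100
Fat = 6.9%


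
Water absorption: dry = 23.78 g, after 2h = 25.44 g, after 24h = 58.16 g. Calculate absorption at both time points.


2h absorption = 7.0%
24h absorption = 144.6%

WA (2h) = (25.44 - 23.78) / 23.78 x 100 = 7.0%
WA (24h) = (58.16 - 23.78) / 23.78 x 100 = 144.6%


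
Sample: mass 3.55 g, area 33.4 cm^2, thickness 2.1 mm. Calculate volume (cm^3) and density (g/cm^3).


Volume = 7.014 cm^3
Density = 0.506 g/cm^3

Thickness in cm = 2.1 / 10 = 0.21 cm
Volume = 33.4 x 0.21 = 7.014 cm^3
Density = 3.55 / 7.014 = 0.506 g/cm^3


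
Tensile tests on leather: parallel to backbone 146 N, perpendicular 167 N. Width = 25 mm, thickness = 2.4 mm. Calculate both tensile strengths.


Parallel = 2.43 N/mm^2
Perpendicular = 2.78 N/mm^2


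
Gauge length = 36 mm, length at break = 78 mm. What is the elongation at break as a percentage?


116.7%

Extension = 78 - 36 = 42 mm
Elongation = 42 / 36 x 100 = 116.7%


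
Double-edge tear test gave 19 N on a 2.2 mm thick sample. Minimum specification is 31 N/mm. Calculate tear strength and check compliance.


Tear strength = 8.6 N/mm
Compliant: No


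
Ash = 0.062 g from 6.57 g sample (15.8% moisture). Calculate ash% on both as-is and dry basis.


As-is ash = 0.94%
Dry-basis ash = 1.12%

As-is ash% = 0.062 / 6.57 x 100 = 0.94%
Dry mass = 6.57 x (100 - 15.8) / 100 = 5.53194 g
Dry-basis ash% = 0.062 / 5.53194 x 100 = 1.12%


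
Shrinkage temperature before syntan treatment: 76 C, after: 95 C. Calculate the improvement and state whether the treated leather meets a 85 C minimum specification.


Improvement = 19 C
Meets 85 C spec: Yes

Improvement = 95 - 76 = 19 C
Spec check: 95 C >= 85 C? Yes


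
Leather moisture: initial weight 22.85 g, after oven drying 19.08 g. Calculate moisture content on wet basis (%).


16.5%


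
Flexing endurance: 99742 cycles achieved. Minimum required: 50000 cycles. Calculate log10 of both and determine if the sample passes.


log10(99742) = 5.00
log10(50000) = 4.70
Passes: Yes


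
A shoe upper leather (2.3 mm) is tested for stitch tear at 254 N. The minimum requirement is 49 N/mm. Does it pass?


STS = 110.4 N/mm
Passes: Yes


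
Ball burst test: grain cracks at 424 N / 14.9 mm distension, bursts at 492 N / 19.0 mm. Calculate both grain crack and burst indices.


Crack index = 28.5 N/mm
Burst index = 25.9 N/mm


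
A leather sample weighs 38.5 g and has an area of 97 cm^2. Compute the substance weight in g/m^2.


Substance weight = mass / area x 10000
SW = 38.5 / 97 x 10000
SW = 3969.1 g/m^2


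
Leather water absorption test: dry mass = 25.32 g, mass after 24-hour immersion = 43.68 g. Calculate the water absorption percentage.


Water absorbed = 43.68 - 25.32 = 18.36 g
WA% = 18.36 / 25.32 x 100 = 72.5%


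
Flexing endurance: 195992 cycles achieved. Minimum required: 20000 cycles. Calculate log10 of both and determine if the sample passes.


log10(195992) = 5.29
log10(20000) = 4.30
Passes: Yes


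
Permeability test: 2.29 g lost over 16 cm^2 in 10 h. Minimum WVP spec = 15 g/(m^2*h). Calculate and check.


WVP = 2.29 / (16 x 10) x 10000 = 143.13 g/(m^2*h)
Minimum: 15 g/(m^2*h)
Meets spec: Yes


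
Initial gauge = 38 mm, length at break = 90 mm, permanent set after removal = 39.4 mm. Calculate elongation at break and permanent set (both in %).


Elongation at break = (90 - 38) / 38 x 100 = 136.8%
Permanent set = (39.4 - 38) / 38 x 100 = 3.7%


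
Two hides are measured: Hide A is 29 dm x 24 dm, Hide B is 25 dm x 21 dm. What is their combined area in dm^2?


1221 dm^2

Hide A area = 29 x 24 = 696 dm^2
Hide B area = 25 x 21 = 525 dm^2
Total = 696 + 525 = 1221 dm^2


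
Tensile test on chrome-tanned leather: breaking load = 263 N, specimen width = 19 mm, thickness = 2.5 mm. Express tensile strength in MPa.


Cross-section = 19 x 2.5 = 47.5 mm^2
TS = 263 / 47.5 = 5.54 MPa
(1 N/mm^2 = 1 MPa)


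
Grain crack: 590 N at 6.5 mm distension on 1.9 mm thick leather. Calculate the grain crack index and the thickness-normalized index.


Crack index = 90.8 N/mm
Normalized index = 47.8 N/mm per mm

Crack index = 590 / 6.5 = 90.8 N/mm
Normalized = 90.8 / 1.9 = 47.8 N/mm per mm


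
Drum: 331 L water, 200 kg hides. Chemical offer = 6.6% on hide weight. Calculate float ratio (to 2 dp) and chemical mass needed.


Float ratio = 1.66
Chemical needed = 13.2 kg


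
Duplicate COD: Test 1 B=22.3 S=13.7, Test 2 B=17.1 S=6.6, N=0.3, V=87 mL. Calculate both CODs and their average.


COD1 = (22.3 - 13.7) x 0.3 x 8000 / 87 = 237.2 mg/L
COD2 = (17.1 - 6.6) x 0.3 x 8000 / 87 = 289.7 mg/L
Average = (237.2 + 289.7) / 2 = 263.5 mg/L


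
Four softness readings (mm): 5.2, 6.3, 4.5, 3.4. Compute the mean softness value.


4.85 mm

Sum = 5.2 + 6.3 + 4.5 + 3.4
Mean = 19.4 / 4 = 4.85 mm


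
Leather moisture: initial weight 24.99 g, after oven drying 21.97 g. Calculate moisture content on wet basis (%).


12.1%


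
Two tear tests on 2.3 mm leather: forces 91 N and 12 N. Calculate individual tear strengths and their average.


Tear 1 = 39.6 N/mm
Tear 2 = 5.2 N/mm
Average = 22.4 N/mm


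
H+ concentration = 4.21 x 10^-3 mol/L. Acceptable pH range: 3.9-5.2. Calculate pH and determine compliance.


pH = -log10(4.21 x 10^-3) = 2.38
Range: 3.9 to 5.2
Compliant: No


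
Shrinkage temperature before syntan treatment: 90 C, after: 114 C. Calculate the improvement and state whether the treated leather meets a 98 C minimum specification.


Improvement = 114 - 90 = 24 C
Spec check: 114 C >= 98 C? Yes


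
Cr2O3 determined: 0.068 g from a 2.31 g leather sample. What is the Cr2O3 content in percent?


Cr2O3% = 0.068 / 2.31 x 100
Cr2O3% = 2.94%


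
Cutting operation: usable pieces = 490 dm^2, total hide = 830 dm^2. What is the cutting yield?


59.0%


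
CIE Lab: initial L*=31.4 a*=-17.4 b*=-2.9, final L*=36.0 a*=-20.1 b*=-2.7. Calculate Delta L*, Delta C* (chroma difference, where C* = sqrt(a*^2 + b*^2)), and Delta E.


Delta L* = 4.6
Delta C* = 2.64
Delta E = 5.34


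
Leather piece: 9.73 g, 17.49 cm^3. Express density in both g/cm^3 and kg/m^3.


0.556 g/cm^3
556 kg/m^3

Density = 9.73 / 17.49 = 0.556 g/cm^3
Convert: 0.556 x 1000 = 556 kg/m^3


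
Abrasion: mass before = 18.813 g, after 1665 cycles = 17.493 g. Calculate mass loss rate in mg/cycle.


Mass loss = 18.813 - 17.493 = 1.320 g
Rate = 1.320 / 1665 x 1000 = 0.793 mg/cycle


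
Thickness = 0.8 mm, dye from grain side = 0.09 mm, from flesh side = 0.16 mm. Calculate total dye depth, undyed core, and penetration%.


Total dyed = 0.09 + 0.16 = 0.25 mm
Undyed core = 0.8 - 0.25 = 0.55 mm
Penetration = 0.25 / 0.8 x 100 = 31.3%


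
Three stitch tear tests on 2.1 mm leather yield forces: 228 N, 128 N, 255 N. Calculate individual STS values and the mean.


STS1 = 108.6 N/mm
STS2 = 61.0 N/mm
STS3 = 121.4 N/mm
Mean = 97.0 N/mm


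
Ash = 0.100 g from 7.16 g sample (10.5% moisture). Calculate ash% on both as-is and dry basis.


As-is ash% = 0.100 / 7.16 x 100 = 1.40%
Dry mass = 7.16 x (100 - 10.5) / 100 = 6.4082 g
Dry-basis ash% = 0.100 / 6.4082 x 100 = 1.56%


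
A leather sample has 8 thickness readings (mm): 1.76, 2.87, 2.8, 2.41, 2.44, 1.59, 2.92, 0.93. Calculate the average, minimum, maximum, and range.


Average = 2.22 mm
Min = 0.93 mm
Max = 2.92 mm
Range = 1.99 mm

Sum = 17.72
Average = 17.72 / 8 = 2.22 mm
Minimum = 0.93 mm
Maximum = 2.92 mm
Range = 2.92 - 0.93 = 1.99 mm


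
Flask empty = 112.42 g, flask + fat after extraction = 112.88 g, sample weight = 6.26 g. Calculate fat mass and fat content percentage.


Fat mass = 0.46 g
Fat content = 7.3%


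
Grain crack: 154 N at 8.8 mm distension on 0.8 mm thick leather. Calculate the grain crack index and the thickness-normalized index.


Crack index = 17.5 N/mm
Normalized index = 21.9 N/mm per mm

Crack index = 154 / 8.8 = 17.5 N/mm
Normalized = 17.5 / 0.8 = 21.9 N/mm per mm


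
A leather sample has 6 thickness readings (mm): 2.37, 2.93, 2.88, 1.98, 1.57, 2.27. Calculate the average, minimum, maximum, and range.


Sum = 14.00
Average = 14.00 / 6 = 2.33 mm
Minimum = 1.57 mm
Maximum = 2.93 mm
Range = 2.93 - 1.57 = 1.36 mm


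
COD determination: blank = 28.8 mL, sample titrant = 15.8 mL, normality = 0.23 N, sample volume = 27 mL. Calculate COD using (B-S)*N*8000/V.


885.9 mg/L

COD = (28.8 - 15.8) x 0.23 x 8000 / 27
COD = 13.0 x 0.23 x 8000 / 27
COD = 885.9 mg/L


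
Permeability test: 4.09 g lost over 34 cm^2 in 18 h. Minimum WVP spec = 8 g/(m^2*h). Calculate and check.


WVP = 66.83 g/(m^2*h)
Meets specification: Yes

WVP = 4.09 / (34 x 18) x 10000 = 66.83 g/(m^2*h)
Minimum: 8 g/(m^2*h)
Meets spec: Yes


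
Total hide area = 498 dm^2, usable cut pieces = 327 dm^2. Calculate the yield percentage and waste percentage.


Yield = 65.7%
Waste = 34.3%


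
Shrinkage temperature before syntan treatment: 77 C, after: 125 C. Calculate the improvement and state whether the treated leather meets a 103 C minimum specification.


Improvement = 48 C
Meets 103 C spec: Yes

Improvement = 125 - 77 = 48 C
Spec check: 125 C >= 103 C? Yes


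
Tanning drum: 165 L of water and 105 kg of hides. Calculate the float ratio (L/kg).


1.6


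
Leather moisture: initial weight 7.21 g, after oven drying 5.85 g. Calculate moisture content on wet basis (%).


Moisture = 7.21 - 5.85 = 1.36 g
MC = 1.36 / 7.21 x 100 = 18.9%


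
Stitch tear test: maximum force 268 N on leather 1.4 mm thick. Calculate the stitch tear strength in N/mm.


191.4 N/mm

Stitch tear strength = force / thickness
STS = 268 / 1.4 = 191.4 N/mm


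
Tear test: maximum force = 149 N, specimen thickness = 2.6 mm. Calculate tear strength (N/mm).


57.3 N/mm


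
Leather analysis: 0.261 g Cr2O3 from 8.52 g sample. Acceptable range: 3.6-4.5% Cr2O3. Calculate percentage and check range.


Cr2O3 = 3.06%
Within range: No


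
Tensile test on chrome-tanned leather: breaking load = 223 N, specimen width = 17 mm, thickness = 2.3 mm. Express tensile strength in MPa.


Cross-section = 17 x 2.3 = 39.1 mm^2
TS = 223 / 39.1 = 5.70 MPa
(1 N/mm^2 = 1 MPa)


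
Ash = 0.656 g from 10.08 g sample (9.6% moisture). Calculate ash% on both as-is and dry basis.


As-is ash% = 0.656 / 10.08 x 100 = 6.51%
Dry mass = 10.08 x (100 - 9.6) / 100 = 9.11232 g
Dry-basis ash% = 0.656 / 9.11232 x 100 = 7.20%
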